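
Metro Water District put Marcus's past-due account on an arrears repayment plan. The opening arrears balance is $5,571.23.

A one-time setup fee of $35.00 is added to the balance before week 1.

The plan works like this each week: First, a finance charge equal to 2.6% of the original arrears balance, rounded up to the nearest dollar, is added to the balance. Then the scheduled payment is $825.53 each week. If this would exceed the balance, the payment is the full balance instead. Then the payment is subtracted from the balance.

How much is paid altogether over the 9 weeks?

Week 1: $5,606.23 +$145.00 interest = $5,751.23; pay $825.53 → $4,925.70
Week 2: $4,925.70 +$145.00 interest = $5,070.70; pay $825.53 → $4,245.17
Week 3: $4,245.17 +$145.00 interest = $4,390.17; pay $825.53 → $3,564.64
Week 4: $3,564.64 +$145.00 interest = $3,709.64; pay $825.53 → $2,884.11
Week 5: $2,884.11 +$145.00 interest = $3,029.11; pay $825.53 → $2,203.58
Week 6: $2,203.58 +$145.00 interest = $2,348.58; pay $825.53 → $1,523.05
Week 7: $1,523.05 +$145.00 interest = $1,668.05; pay $825.53 → $842.52
Week 8: $842.52 +$145.00 interest = $987.52; pay $825.53 → $161.99
Week 9: $161.99 +$145.00 interest = $306.99; pay $306.99 → $0.00
Total paid: $6,911.23

$6,911.23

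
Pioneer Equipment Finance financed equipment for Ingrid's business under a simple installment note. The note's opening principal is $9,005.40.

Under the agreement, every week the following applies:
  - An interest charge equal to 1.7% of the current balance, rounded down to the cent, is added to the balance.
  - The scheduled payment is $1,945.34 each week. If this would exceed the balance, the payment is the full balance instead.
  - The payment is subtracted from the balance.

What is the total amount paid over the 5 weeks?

$9,460.93

Week 1: $9,005.40 +$153.09 interest = $9,158.49; pay $1,945.34 → $7,213.15
Week 2: $7,213.15 +$122.62 interest = $7,335.77; pay $1,945.34 → $5,390.43
Week 3: $5,390.43 +$91.63 interest = $5,482.06; pay $1,945.34 → $3,536.72
Week 4: $3,536.72 +$60.12 interest = $3,596.84; pay $1,945.34 → $1,651.50
Week 5: $1,651.50 +$28.07 interest = $1,679.57; pay $1,679.57 → $0.00
Total paid: $9,460.93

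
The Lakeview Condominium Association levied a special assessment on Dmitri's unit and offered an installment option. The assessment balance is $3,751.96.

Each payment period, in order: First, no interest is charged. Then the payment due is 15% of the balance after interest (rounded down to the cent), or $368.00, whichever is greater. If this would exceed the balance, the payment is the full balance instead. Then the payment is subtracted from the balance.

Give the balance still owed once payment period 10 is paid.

# | Opening | Payment | End bal
1 | $3,751.96 | $562.79 | $3,189.17
2 | $3,189.17 | $478.37 | $2,710.80
3 | $2,710.80 | $406.62 | $2,304.18
4 | $2,304.18 | $368.00 | $1,936.18
5 | $1,936.18 | $368.00 | $1,568.18
6 | $1,568.18 | $368.00 | $1,200.18
7 | $1,200.18 | $368.00 | $832.18
8 | $832.18 | $368.00 | $464.18
9 | $464.18 | $368.00 | $96.18
10 | $96.18 | $96.18 | $0.00

$0.00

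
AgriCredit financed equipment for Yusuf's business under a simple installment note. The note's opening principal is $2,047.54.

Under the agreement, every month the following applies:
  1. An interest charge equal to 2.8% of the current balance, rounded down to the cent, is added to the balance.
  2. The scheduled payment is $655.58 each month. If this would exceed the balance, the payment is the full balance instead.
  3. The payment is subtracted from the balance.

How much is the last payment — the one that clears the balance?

Month 1: opening $2,047.54; interest $57.33 → $2,104.87; payment $655.58; balance $1,449.29
Month 2: opening $1,449.29; interest $40.58 → $1,489.87; payment $655.58; balance $834.29
Month 3: opening $834.29; interest $23.36 → $857.65; payment $655.58; balance $202.07
Month 4: opening $202.07; interest $5.65 → $207.72; payment $207.72; balance $0.00

$207.72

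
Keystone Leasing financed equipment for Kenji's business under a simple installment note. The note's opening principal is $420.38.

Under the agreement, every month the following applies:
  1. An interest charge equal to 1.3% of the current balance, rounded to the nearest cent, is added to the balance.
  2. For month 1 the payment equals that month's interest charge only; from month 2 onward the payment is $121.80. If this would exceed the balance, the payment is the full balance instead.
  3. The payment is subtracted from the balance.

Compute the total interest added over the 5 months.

$18.16

# | Opening | Interest | Payment | End bal
1 | $420.38 | $5.46 | $5.46 | $420.38
2 | $420.38 | $5.46 | $121.80 | $304.04
3 | $304.04 | $3.95 | $121.80 | $186.19
4 | $186.19 | $2.42 | $121.80 | $66.81
5 | $66.81 | $0.87 | $67.68 | $0.00
Total interest: $5.46 + $5.46 + $3.95 + $2.42 + $0.87 = $18.16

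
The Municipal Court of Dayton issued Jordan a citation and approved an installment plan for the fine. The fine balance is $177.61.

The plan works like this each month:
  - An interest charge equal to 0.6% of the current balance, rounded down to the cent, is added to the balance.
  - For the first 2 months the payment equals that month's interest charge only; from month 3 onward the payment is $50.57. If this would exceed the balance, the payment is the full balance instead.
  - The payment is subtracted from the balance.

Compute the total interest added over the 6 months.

# | Opening | Interest | Payment | End bal
1 | $177.61 | $1.06 | $1.06 | $177.61
2 | $177.61 | $1.06 | $1.06 | $177.61
3 | $177.61 | $1.06 | $50.57 | $128.10
4 | $128.10 | $0.76 | $50.57 | $78.29
5 | $78.29 | $0.46 | $50.57 | $28.18
6 | $28.18 | $0.16 | $28.34 | $0.00
Total interest: $1.06 + $1.06 + $1.06 + $0.76 + $0.46 + $0.16 = $4.56

$4.56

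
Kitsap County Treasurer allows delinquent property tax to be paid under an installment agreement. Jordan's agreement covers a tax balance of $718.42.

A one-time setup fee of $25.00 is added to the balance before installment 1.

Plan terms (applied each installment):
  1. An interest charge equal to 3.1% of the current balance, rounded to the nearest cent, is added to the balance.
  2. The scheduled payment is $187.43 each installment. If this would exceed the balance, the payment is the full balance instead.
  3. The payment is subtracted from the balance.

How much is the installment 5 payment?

$56.38

# | Opening | Interest | Payment | End bal
1 | $743.42 | $23.05 | $187.43 | $579.04
2 | $579.04 | $17.95 | $187.43 | $409.56
3 | $409.56 | $12.70 | $187.43 | $234.83
4 | $234.83 | $7.28 | $187.43 | $54.68
5 | $54.68 | $1.70 | $56.38 | $0.00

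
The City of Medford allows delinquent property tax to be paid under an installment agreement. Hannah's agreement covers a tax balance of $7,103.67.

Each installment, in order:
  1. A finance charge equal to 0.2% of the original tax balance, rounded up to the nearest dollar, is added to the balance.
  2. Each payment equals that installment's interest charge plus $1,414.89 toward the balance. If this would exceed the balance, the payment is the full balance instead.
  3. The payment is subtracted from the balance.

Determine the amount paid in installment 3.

Installment 1: opening $7,103.67; interest $15.00 → $7,118.67; payment $1,429.89; balance $5,688.78
Installment 2: opening $5,688.78; interest $15.00 → $5,703.78; payment $1,429.89; balance $4,273.89
Installment 3: opening $4,273.89; interest $15.00 → $4,288.89; payment $1,429.89; balance $2,859.00

$1,429.89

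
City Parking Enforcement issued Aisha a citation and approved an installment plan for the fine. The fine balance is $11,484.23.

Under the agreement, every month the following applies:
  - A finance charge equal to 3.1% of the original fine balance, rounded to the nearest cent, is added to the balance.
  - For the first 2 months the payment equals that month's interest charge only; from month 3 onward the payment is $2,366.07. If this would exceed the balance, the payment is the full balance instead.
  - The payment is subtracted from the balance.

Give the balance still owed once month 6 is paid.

Month 1: $11,484.23 +$356.01 interest = $11,840.24; pay $356.01 → $11,484.23
Month 2: $11,484.23 +$356.01 interest = $11,840.24; pay $356.01 → $11,484.23
Month 3: $11,484.23 +$356.01 interest = $11,840.24; pay $2,366.07 → $9,474.17
Month 4: $9,474.17 +$356.01 interest = $9,830.18; pay $2,366.07 → $7,464.11
Month 5: $7,464.11 +$356.01 interest = $7,820.12; pay $2,366.07 → $5,454.05
Month 6: $5,454.05 +$356.01 interest = $5,810.06; pay $2,366.07 → $3,443.99

$3,443.99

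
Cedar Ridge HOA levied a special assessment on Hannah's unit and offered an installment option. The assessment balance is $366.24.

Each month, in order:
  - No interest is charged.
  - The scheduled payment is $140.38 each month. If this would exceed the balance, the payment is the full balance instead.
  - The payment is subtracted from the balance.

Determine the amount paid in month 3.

$85.48

Month 1: opening $366.24; payment $140.38; balance $225.86
Month 2: opening $225.86; payment $140.38; balance $85.48
Month 3: opening $85.48; payment $85.48; balance $0.00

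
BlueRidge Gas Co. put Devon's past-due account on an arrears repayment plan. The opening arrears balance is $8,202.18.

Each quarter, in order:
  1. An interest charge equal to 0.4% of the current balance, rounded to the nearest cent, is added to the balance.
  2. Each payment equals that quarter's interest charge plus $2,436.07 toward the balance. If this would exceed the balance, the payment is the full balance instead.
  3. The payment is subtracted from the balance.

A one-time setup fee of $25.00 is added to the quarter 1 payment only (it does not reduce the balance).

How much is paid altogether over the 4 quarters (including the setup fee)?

$8,299.95

# | Opening | Interest | Payment | Fee | End bal
1 | $8,202.18 | $32.81 | $2,468.88 | $25.00 | $5,766.11
2 | $5,766.11 | $23.06 | $2,459.13 | — | $3,330.04
3 | $3,330.04 | $13.32 | $2,449.39 | — | $893.97
4 | $893.97 | $3.58 | $897.55 | — | $0.00
Total paid: $8,299.95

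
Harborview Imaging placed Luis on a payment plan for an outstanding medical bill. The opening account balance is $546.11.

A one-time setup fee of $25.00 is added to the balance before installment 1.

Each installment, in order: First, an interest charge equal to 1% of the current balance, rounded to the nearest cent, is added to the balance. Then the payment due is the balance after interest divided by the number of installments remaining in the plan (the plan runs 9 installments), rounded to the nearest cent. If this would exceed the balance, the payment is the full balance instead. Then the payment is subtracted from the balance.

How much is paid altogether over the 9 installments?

Installment 1: opening $571.11; interest $5.71 → $576.82; payment $64.09; balance $512.73
Installment 2: opening $512.73; interest $5.13 → $517.86; payment $64.73; balance $453.13
Installment 3: opening $453.13; interest $4.53 → $457.66; payment $65.38; balance $392.28
Installment 4: opening $392.28; interest $3.92 → $396.20; payment $66.03; balance $330.17
Installment 5: opening $330.17; interest $3.30 → $333.47; payment $66.69; balance $266.78
Installment 6: opening $266.78; interest $2.67 → $269.45; payment $67.36; balance $202.09
Installment 7: opening $202.09; interest $2.02 → $204.11; payment $68.04; balance $136.07
Installment 8: opening $136.07; interest $1.36 → $137.43; payment $68.72; balance $68.71
Installment 9: opening $68.71; interest $0.69 → $69.40; payment $69.40; balance $0.00
Total paid: $600.44

$600.44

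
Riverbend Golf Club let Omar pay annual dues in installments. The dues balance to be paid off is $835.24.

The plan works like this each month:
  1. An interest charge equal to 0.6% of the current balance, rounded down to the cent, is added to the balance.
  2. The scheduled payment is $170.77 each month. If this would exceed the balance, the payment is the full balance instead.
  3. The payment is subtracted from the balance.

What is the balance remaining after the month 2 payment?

$502.72

Month 1: $835.24 +$5.01 interest = $840.25; pay $170.77 → $669.48
Month 2: $669.48 +$4.01 interest = $673.49; pay $170.77 → $502.72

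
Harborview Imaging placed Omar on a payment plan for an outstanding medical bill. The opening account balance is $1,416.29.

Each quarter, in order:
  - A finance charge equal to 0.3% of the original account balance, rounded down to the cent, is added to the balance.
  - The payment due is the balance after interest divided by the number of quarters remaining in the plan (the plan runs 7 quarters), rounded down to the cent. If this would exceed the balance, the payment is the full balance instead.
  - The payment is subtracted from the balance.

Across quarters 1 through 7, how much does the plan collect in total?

$1,445.97

Quarter 1: $1,416.29 +$4.24 interest = $1,420.53; pay $202.93 → $1,217.60
Quarter 2: $1,217.60 +$4.24 interest = $1,221.84; pay $203.64 → $1,018.20
Quarter 3: $1,018.20 +$4.24 interest = $1,022.44; pay $204.48 → $817.96
Quarter 4: $817.96 +$4.24 interest = $822.20; pay $205.55 → $616.65
Quarter 5: $616.65 +$4.24 interest = $620.89; pay $206.96 → $413.93
Quarter 6: $413.93 +$4.24 interest = $418.17; pay $209.08 → $209.09
Quarter 7: $209.09 +$4.24 interest = $213.33; pay $213.33 → $0.00
Total paid: $1,445.97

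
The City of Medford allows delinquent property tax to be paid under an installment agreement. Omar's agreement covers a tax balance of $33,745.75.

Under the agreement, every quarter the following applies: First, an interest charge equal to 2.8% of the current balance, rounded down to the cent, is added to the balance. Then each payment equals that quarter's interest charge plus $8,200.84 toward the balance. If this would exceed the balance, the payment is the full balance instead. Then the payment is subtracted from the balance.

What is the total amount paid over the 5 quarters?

$36,173.90

# | Opening | Interest | Payment | End bal
1 | $33,745.75 | $944.88 | $9,145.72 | $25,544.91
2 | $25,544.91 | $715.25 | $8,916.09 | $17,344.07
3 | $17,344.07 | $485.63 | $8,686.47 | $9,143.23
4 | $9,143.23 | $256.01 | $8,456.85 | $942.39
5 | $942.39 | $26.38 | $968.77 | $0.00
Total paid: $36,173.90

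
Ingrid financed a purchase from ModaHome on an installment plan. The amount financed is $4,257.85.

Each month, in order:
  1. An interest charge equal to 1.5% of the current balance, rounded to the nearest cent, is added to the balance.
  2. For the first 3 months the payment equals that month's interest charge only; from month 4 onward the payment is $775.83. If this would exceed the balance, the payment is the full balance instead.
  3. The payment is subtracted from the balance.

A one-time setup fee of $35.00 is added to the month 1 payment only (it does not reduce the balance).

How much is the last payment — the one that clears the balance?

$598.48

Month 1: $4,257.85 +$63.87 interest = $4,321.72; pay $63.87 (+ $35.00 fee) → $4,257.85
Month 2: $4,257.85 +$63.87 interest = $4,321.72; pay $63.87 → $4,257.85
Month 3: $4,257.85 +$63.87 interest = $4,321.72; pay $63.87 → $4,257.85
Month 4: $4,257.85 +$63.87 interest = $4,321.72; pay $775.83 → $3,545.89
Month 5: $3,545.89 +$53.19 interest = $3,599.08; pay $775.83 → $2,823.25
Month 6: $2,823.25 +$42.35 interest = $2,865.60; pay $775.83 → $2,089.77
Month 7: $2,089.77 +$31.35 interest = $2,121.12; pay $775.83 → $1,345.29
Month 8: $1,345.29 +$20.18 interest = $1,365.47; pay $775.83 → $589.64
Month 9: $589.64 +$8.84 interest = $598.48; pay $598.48 → $0.00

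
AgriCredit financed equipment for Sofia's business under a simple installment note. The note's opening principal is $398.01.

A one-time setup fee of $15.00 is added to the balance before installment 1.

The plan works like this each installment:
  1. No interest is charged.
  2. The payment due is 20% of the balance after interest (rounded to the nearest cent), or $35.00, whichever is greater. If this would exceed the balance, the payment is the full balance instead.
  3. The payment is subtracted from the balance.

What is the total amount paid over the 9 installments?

$413.01

Installment 1: opening $413.01; payment $82.60; balance $330.41
Installment 2: opening $330.41; payment $66.08; balance $264.33
Installment 3: opening $264.33; payment $52.87; balance $211.46
Installment 4: opening $211.46; payment $42.29; balance $169.17
Installment 5: opening $169.17; payment $35.00; balance $134.17
Installment 6: opening $134.17; payment $35.00; balance $99.17
Installment 7: opening $99.17; payment $35.00; balance $64.17
Installment 8: opening $64.17; payment $35.00; balance $29.17
Installment 9: opening $29.17; payment $29.17; balance $0.00
Total paid: $413.01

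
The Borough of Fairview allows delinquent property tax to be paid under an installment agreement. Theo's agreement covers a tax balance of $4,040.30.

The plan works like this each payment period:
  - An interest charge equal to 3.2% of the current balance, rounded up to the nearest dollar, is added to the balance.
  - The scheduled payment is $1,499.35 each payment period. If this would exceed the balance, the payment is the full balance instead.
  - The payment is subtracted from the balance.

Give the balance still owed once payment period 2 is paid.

$1,257.60

Payment period 1: opening $4,040.30; interest $130.00 → $4,170.30; payment $1,499.35; balance $2,670.95
Payment period 2: opening $2,670.95; interest $86.00 → $2,756.95; payment $1,499.35; balance $1,257.60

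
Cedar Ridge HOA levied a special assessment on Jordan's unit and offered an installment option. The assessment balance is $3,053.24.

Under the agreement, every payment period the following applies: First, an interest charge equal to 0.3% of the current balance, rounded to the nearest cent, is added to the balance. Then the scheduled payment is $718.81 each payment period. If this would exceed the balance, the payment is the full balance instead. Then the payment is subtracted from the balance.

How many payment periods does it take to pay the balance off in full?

Payment period 1: $3,053.24 +$9.16 interest = $3,062.40; pay $718.81 → $2,343.59
Payment period 2: $2,343.59 +$7.03 interest = $2,350.62; pay $718.81 → $1,631.81
Payment period 3: $1,631.81 +$4.90 interest = $1,636.71; pay $718.81 → $917.90
Payment period 4: $917.90 +$2.75 interest = $920.65; pay $718.81 → $201.84
Payment period 5: $201.84 +$0.61 interest = $202.45; pay $202.45 → $0.00
Balance reaches $0.00 in payment period 5.

5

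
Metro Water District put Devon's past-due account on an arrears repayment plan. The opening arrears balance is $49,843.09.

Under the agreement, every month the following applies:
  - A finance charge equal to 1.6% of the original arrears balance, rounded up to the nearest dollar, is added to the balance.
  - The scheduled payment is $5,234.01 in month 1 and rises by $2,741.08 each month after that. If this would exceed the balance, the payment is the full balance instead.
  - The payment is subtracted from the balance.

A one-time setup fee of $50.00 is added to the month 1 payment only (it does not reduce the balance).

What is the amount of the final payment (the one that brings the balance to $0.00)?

Month 1: $49,843.09 +$798.00 interest = $50,641.09; pay $5,234.01 (+ $50.00 fee) → $45,407.08
Month 2: $45,407.08 +$798.00 interest = $46,205.08; pay $7,975.09 → $38,229.99
Month 3: $38,229.99 +$798.00 interest = $39,027.99; pay $10,716.17 → $28,311.82
Month 4: $28,311.82 +$798.00 interest = $29,109.82; pay $13,457.25 → $15,652.57
Month 5: $15,652.57 +$798.00 interest = $16,450.57; pay $16,198.33 → $252.24
Month 6: $252.24 +$798.00 interest = $1,050.24; pay $1,050.24 → $0.00

$1,050.24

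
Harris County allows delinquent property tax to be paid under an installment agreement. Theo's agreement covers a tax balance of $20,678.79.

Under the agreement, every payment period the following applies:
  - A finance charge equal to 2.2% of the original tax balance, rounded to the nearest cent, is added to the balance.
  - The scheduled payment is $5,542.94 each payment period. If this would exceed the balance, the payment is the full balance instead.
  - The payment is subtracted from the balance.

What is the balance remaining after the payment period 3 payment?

$5,414.76

Payment period 1: $20,678.79 +$454.93 interest = $21,133.72; pay $5,542.94 → $15,590.78
Payment period 2: $15,590.78 +$454.93 interest = $16,045.71; pay $5,542.94 → $10,502.77
Payment period 3: $10,502.77 +$454.93 interest = $10,957.70; pay $5,542.94 → $5,414.76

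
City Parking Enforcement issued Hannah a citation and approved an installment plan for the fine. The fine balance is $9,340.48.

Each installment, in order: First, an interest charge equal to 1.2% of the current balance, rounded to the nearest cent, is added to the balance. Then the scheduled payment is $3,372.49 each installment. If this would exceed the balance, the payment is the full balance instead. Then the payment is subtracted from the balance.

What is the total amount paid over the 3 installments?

# | Opening | Interest | Payment | End bal
1 | $9,340.48 | $112.09 | $3,372.49 | $6,080.08
2 | $6,080.08 | $72.96 | $3,372.49 | $2,780.55
3 | $2,780.55 | $33.37 | $2,813.92 | $0.00
Total paid: $9,558.90

$9,558.90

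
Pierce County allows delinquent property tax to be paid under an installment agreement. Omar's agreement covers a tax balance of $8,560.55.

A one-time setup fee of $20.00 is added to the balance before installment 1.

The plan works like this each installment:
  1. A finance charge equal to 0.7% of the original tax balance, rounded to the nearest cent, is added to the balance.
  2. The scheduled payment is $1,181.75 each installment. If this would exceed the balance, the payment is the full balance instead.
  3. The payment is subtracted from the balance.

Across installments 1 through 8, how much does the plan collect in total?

# | Opening | Interest | Payment | End bal
1 | $8,580.55 | $59.92 | $1,181.75 | $7,458.72
2 | $7,458.72 | $59.92 | $1,181.75 | $6,336.89
3 | $6,336.89 | $59.92 | $1,181.75 | $5,215.06
4 | $5,215.06 | $59.92 | $1,181.75 | $4,093.23
5 | $4,093.23 | $59.92 | $1,181.75 | $2,971.40
6 | $2,971.40 | $59.92 | $1,181.75 | $1,849.57
7 | $1,849.57 | $59.92 | $1,181.75 | $727.74
8 | $727.74 | $59.92 | $787.66 | $0.00
Total paid: $9,059.91

$9,059.91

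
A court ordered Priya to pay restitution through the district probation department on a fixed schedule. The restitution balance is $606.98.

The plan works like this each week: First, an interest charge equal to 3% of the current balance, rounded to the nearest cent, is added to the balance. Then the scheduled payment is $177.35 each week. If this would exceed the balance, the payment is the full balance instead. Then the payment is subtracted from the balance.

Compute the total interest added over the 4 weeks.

$43.62

Week 1: $606.98 +$18.21 interest = $625.19; pay $177.35 → $447.84
Week 2: $447.84 +$13.44 interest = $461.28; pay $177.35 → $283.93
Week 3: $283.93 +$8.52 interest = $292.45; pay $177.35 → $115.10
Week 4: $115.10 +$3.45 interest = $118.55; pay $118.55 → $0.00
Total interest: $18.21 + $13.44 + $8.52 + $3.45 = $43.62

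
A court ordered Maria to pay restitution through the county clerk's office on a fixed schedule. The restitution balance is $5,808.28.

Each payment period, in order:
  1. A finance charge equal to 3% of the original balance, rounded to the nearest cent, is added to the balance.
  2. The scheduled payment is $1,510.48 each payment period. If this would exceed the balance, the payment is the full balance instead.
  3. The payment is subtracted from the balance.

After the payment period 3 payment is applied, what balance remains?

Payment period 1: opening $5,808.28; interest $174.25 → $5,982.53; payment $1,510.48; balance $4,472.05
Payment period 2: opening $4,472.05; interest $174.25 → $4,646.30; payment $1,510.48; balance $3,135.82
Payment period 3: opening $3,135.82; interest $174.25 → $3,310.07; payment $1,510.48; balance $1,799.59

$1,799.59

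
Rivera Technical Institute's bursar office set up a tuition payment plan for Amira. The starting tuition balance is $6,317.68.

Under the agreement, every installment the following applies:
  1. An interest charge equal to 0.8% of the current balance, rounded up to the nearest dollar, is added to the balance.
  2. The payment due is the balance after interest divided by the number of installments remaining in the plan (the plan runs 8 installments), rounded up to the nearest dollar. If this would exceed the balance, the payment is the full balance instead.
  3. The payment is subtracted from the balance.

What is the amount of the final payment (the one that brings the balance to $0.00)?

# | Opening | Interest | Payment | End bal
1 | $6,317.68 | $51.00 | $797.00 | $5,571.68
2 | $5,571.68 | $45.00 | $803.00 | $4,813.68
3 | $4,813.68 | $39.00 | $809.00 | $4,043.68
4 | $4,043.68 | $33.00 | $816.00 | $3,260.68
5 | $3,260.68 | $27.00 | $822.00 | $2,465.68
6 | $2,465.68 | $20.00 | $829.00 | $1,656.68
7 | $1,656.68 | $14.00 | $836.00 | $834.68
8 | $834.68 | $7.00 | $841.68 | $0.00

$841.68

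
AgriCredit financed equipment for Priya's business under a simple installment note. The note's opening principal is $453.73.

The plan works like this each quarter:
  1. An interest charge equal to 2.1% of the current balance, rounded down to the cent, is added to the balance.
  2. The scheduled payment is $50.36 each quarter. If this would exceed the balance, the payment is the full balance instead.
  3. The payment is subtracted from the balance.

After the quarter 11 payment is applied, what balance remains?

Quarter 1: opening $453.73; interest $9.52 → $463.25; payment $50.36; balance $412.89
Quarter 2: opening $412.89; interest $8.67 → $421.56; payment $50.36; balance $371.20
Quarter 3: opening $371.20; interest $7.79 → $378.99; payment $50.36; balance $328.63
Quarter 4: opening $328.63; interest $6.90 → $335.53; payment $50.36; balance $285.17
Quarter 5: opening $285.17; interest $5.98 → $291.15; payment $50.36; balance $240.79
Quarter 6: opening $240.79; interest $5.05 → $245.84; payment $50.36; balance $195.48
Quarter 7: opening $195.48; interest $4.10 → $199.58; payment $50.36; balance $149.22
Quarter 8: opening $149.22; interest $3.13 → $152.35; payment $50.36; balance $101.99
Quarter 9: opening $101.99; interest $2.14 → $104.13; payment $50.36; balance $53.77
Quarter 10: opening $53.77; interest $1.12 → $54.89; payment $50.36; balance $4.53
Quarter 11: opening $4.53; interest $0.09 → $4.62; payment $4.62; balance $0.00

$0.00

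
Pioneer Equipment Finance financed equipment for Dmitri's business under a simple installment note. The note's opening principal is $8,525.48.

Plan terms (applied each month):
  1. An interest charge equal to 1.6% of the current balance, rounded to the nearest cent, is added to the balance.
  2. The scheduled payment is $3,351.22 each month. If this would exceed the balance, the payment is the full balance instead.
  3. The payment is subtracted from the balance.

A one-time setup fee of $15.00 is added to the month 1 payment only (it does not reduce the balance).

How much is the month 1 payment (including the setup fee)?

# | Opening | Interest | Payment | Fee | End bal
1 | $8,525.48 | $136.41 | $3,351.22 | $15.00 | $5,310.67

$3,366.22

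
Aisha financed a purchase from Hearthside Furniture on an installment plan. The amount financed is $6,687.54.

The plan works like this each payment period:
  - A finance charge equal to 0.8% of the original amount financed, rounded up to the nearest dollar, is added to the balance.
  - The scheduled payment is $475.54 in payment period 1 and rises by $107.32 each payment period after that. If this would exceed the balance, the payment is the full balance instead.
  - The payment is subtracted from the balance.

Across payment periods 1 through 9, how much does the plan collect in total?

Payment period 1: $6,687.54 +$54.00 interest = $6,741.54; pay $475.54 → $6,266.00
Payment period 2: $6,266.00 +$54.00 interest = $6,320.00; pay $582.86 → $5,737.14
Payment period 3: $5,737.14 +$54.00 interest = $5,791.14; pay $690.18 → $5,100.96
Payment period 4: $5,100.96 +$54.00 interest = $5,154.96; pay $797.50 → $4,357.46
Payment period 5: $4,357.46 +$54.00 interest = $4,411.46; pay $904.82 → $3,506.64
Payment period 6: $3,506.64 +$54.00 interest = $3,560.64; pay $1,012.14 → $2,548.50
Payment period 7: $2,548.50 +$54.00 interest = $2,602.50; pay $1,119.46 → $1,483.04
Payment period 8: $1,483.04 +$54.00 interest = $1,537.04; pay $1,226.78 → $310.26
Payment period 9: $310.26 +$54.00 interest = $364.26; pay $364.26 → $0.00
Total paid: $7,173.54

$7,173.54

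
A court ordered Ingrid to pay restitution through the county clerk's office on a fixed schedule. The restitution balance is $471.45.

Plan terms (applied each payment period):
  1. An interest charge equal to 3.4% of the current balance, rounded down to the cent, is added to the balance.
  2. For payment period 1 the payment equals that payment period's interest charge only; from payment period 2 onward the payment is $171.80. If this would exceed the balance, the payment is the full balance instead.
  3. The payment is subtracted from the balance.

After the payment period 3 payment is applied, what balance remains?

$154.60

Payment period 1: opening $471.45; interest $16.02 → $487.47; payment $16.02; balance $471.45
Payment period 2: opening $471.45; interest $16.02 → $487.47; payment $171.80; balance $315.67
Payment period 3: opening $315.67; interest $10.73 → $326.40; payment $171.80; balance $154.60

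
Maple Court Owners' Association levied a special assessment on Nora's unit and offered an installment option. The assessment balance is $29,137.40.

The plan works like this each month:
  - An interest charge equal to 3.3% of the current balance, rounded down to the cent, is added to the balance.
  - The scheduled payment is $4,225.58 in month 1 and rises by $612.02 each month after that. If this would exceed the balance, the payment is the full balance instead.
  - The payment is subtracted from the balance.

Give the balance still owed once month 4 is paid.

Month 1: $29,137.40 +$961.53 interest = $30,098.93; pay $4,225.58 → $25,873.35
Month 2: $25,873.35 +$853.82 interest = $26,727.17; pay $4,837.60 → $21,889.57
Month 3: $21,889.57 +$722.35 interest = $22,611.92; pay $5,449.62 → $17,162.30
Month 4: $17,162.30 +$566.35 interest = $17,728.65; pay $6,061.64 → $11,667.01

$11,667.01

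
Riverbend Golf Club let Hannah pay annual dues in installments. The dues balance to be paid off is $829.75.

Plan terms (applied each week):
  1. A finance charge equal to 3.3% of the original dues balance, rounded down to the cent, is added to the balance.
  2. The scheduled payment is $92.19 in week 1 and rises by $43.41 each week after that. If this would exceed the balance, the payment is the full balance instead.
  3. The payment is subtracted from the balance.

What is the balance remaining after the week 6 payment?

Week 1: $829.75 +$27.38 interest = $857.13; pay $92.19 → $764.94
Week 2: $764.94 +$27.38 interest = $792.32; pay $135.60 → $656.72
Week 3: $656.72 +$27.38 interest = $684.10; pay $179.01 → $505.09
Week 4: $505.09 +$27.38 interest = $532.47; pay $222.42 → $310.05
Week 5: $310.05 +$27.38 interest = $337.43; pay $265.83 → $71.60
Week 6: $71.60 +$27.38 interest = $98.98; pay $98.98 → $0.00

$0.00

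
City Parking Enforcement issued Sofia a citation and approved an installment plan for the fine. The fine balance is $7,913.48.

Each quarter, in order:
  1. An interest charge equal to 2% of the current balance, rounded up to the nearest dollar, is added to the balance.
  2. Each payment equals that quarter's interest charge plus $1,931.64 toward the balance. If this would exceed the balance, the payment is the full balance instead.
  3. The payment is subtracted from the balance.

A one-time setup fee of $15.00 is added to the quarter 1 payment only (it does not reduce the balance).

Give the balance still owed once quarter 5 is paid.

$0.00

Quarter 1: $7,913.48 +$159.00 interest = $8,072.48; pay $2,090.64 (+ $15.00 fee) → $5,981.84
Quarter 2: $5,981.84 +$120.00 interest = $6,101.84; pay $2,051.64 → $4,050.20
Quarter 3: $4,050.20 +$82.00 interest = $4,132.20; pay $2,013.64 → $2,118.56
Quarter 4: $2,118.56 +$43.00 interest = $2,161.56; pay $1,974.64 → $186.92
Quarter 5: $186.92 +$4.00 interest = $190.92; pay $190.92 → $0.00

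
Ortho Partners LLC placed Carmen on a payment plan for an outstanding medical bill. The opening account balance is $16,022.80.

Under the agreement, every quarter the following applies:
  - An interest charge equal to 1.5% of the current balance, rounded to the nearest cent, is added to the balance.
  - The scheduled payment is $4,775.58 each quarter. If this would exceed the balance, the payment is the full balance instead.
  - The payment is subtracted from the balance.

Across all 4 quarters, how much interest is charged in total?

# | Opening | Interest | Payment | End bal
1 | $16,022.80 | $240.34 | $4,775.58 | $11,487.56
2 | $11,487.56 | $172.31 | $4,775.58 | $6,884.29
3 | $6,884.29 | $103.26 | $4,775.58 | $2,211.97
4 | $2,211.97 | $33.18 | $2,245.15 | $0.00
Total interest: $240.34 + $172.31 + $103.26 + $33.18 = $549.09

$549.09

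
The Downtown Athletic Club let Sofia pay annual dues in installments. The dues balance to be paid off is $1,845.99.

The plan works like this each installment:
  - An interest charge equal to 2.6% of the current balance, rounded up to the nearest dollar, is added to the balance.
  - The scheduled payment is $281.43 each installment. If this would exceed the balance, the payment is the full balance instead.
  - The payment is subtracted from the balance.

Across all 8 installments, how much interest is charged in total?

Installment 1: opening $1,845.99; interest $48.00 → $1,893.99; payment $281.43; balance $1,612.56
Installment 2: opening $1,612.56; interest $42.00 → $1,654.56; payment $281.43; balance $1,373.13
Installment 3: opening $1,373.13; interest $36.00 → $1,409.13; payment $281.43; balance $1,127.70
Installment 4: opening $1,127.70; interest $30.00 → $1,157.70; payment $281.43; balance $876.27
Installment 5: opening $876.27; interest $23.00 → $899.27; payment $281.43; balance $617.84
Installment 6: opening $617.84; interest $17.00 → $634.84; payment $281.43; balance $353.41
Installment 7: opening $353.41; interest $10.00 → $363.41; payment $281.43; balance $81.98
Installment 8: opening $81.98; interest $3.00 → $84.98; payment $84.98; balance $0.00
Total interest: $48.00 + $42.00 + $36.00 + $30.00 + $23.00 + $17.00 + $10.00 + $3.00 = $209.00

$209.00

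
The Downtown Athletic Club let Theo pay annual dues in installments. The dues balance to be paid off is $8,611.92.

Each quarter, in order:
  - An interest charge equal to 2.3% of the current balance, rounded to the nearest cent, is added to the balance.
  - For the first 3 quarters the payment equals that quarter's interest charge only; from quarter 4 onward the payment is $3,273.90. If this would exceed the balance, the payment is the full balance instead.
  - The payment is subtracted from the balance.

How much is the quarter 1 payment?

Quarter 1: $8,611.92 +$198.07 interest = $8,809.99; pay $198.07 → $8,611.92

$198.07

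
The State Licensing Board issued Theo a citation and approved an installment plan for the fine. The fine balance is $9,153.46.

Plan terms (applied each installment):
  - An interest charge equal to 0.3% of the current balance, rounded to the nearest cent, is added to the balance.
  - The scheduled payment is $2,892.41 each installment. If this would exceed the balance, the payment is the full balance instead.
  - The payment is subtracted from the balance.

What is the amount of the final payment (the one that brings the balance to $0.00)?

# | Opening | Interest | Payment | End bal
1 | $9,153.46 | $27.46 | $2,892.41 | $6,288.51
2 | $6,288.51 | $18.87 | $2,892.41 | $3,414.97
3 | $3,414.97 | $10.24 | $2,892.41 | $532.80
4 | $532.80 | $1.60 | $534.40 | $0.00

$534.40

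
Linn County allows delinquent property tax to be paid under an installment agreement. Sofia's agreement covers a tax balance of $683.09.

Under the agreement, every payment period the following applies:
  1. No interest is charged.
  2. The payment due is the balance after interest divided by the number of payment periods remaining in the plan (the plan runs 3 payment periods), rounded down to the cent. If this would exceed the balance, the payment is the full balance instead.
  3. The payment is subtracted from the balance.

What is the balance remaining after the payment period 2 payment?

Payment period 1: $683.09 − $227.69 → $455.40
Payment period 2: $455.40 − $227.70 → $227.70

$227.70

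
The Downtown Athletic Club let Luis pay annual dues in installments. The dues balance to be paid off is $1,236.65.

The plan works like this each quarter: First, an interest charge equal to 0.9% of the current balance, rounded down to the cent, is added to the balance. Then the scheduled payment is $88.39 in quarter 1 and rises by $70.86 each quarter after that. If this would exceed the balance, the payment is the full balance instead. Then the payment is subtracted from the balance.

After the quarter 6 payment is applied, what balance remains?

# | Opening | Interest | Payment | End bal
1 | $1,236.65 | $11.12 | $88.39 | $1,159.38
2 | $1,159.38 | $10.43 | $159.25 | $1,010.56
3 | $1,010.56 | $9.09 | $230.11 | $789.54
4 | $789.54 | $7.10 | $300.97 | $495.67
5 | $495.67 | $4.46 | $371.83 | $128.30
6 | $128.30 | $1.15 | $129.45 | $0.00

$0.00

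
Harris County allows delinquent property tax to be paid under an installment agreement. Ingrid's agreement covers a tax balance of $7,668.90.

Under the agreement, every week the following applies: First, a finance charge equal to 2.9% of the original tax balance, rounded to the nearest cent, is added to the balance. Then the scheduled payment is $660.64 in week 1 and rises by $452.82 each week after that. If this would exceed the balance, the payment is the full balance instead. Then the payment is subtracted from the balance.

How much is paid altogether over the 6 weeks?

$9,003.30

Week 1: opening $7,668.90; interest $222.40 → $7,891.30; payment $660.64; balance $7,230.66
Week 2: opening $7,230.66; interest $222.40 → $7,453.06; payment $1,113.46; balance $6,339.60
Week 3: opening $6,339.60; interest $222.40 → $6,562.00; payment $1,566.28; balance $4,995.72
Week 4: opening $4,995.72; interest $222.40 → $5,218.12; payment $2,019.10; balance $3,199.02
Week 5: opening $3,199.02; interest $222.40 → $3,421.42; payment $2,471.92; balance $949.50
Week 6: opening $949.50; interest $222.40 → $1,171.90; payment $1,171.90; balance $0.00
Total paid: $9,003.30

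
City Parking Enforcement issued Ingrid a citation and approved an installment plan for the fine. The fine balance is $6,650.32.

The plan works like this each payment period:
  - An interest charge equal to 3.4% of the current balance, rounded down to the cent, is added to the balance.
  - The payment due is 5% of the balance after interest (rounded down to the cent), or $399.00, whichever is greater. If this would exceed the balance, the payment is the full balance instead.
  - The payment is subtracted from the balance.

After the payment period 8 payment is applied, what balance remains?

$5,090.90

# | Opening | Interest | Payment | End bal
1 | $6,650.32 | $226.11 | $399.00 | $6,477.43
2 | $6,477.43 | $220.23 | $399.00 | $6,298.66
3 | $6,298.66 | $214.15 | $399.00 | $6,113.81
4 | $6,113.81 | $207.86 | $399.00 | $5,922.67
5 | $5,922.67 | $201.37 | $399.00 | $5,725.04
6 | $5,725.04 | $194.65 | $399.00 | $5,520.69
7 | $5,520.69 | $187.70 | $399.00 | $5,309.39
8 | $5,309.39 | $180.51 | $399.00 | $5,090.90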